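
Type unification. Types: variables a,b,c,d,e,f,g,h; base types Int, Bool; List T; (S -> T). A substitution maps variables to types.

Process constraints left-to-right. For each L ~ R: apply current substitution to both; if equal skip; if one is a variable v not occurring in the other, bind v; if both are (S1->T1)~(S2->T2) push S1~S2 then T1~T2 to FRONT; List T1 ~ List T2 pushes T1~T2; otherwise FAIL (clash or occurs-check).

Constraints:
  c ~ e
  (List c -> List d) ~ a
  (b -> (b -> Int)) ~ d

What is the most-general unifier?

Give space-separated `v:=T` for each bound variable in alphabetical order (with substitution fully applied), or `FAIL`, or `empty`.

step 1: unify c ~ e  [subst: {-} | 2 pending]
  bind c := e
step 2: unify (List e -> List d) ~ a  [subst: {c:=e} | 1 pending]
  bind a := (List e -> List d)
step 3: unify (b -> (b -> Int)) ~ d  [subst: {c:=e, a:=(List e -> List d)} | 0 pending]
  bind d := (b -> (b -> Int))

Answer: a:=(List e -> List (b -> (b -> Int))) c:=e d:=(b -> (b -> Int))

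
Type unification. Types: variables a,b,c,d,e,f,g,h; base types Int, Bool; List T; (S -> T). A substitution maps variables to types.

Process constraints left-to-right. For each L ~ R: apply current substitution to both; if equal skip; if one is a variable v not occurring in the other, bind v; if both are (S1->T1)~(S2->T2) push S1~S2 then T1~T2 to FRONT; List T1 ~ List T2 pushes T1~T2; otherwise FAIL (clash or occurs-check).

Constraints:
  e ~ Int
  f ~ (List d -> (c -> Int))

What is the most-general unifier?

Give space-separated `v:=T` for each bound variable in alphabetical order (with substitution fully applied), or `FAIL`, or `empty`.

Answer: e:=Int f:=(List d -> (c -> Int))

Derivation:
step 1: unify e ~ Int  [subst: {-} | 1 pending]
  bind e := Int
step 2: unify f ~ (List d -> (c -> Int))  [subst: {e:=Int} | 0 pending]
  bind f := (List d -> (c -> Int))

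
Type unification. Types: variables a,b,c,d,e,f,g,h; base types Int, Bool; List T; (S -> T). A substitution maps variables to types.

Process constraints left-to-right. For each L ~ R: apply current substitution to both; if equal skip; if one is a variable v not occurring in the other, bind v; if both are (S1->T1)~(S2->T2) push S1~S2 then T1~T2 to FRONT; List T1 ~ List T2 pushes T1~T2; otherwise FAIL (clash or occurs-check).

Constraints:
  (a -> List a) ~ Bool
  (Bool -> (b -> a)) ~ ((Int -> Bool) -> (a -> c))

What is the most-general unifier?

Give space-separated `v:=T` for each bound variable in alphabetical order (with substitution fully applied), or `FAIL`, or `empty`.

Answer: FAIL

Derivation:
step 1: unify (a -> List a) ~ Bool  [subst: {-} | 1 pending]
  clash: (a -> List a) vs Bool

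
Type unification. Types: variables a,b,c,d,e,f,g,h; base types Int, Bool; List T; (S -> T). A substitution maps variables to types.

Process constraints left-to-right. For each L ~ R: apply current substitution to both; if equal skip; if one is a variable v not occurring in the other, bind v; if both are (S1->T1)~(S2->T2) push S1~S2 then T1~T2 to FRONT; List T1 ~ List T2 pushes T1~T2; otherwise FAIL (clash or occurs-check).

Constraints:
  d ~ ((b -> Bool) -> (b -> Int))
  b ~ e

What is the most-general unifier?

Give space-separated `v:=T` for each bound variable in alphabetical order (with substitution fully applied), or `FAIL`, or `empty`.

Answer: b:=e d:=((e -> Bool) -> (e -> Int))

Derivation:
step 1: unify d ~ ((b -> Bool) -> (b -> Int))  [subst: {-} | 1 pending]
  bind d := ((b -> Bool) -> (b -> Int))
step 2: unify b ~ e  [subst: {d:=((b -> Bool) -> (b -> Int))} | 0 pending]
  bind b := e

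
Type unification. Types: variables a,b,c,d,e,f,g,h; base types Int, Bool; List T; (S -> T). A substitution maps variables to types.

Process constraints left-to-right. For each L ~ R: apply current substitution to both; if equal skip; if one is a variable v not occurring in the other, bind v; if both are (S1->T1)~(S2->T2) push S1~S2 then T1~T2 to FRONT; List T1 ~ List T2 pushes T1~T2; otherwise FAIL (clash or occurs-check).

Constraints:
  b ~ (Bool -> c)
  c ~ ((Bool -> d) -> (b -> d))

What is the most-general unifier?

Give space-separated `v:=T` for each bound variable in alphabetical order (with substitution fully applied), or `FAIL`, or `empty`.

Answer: FAIL

Derivation:
step 1: unify b ~ (Bool -> c)  [subst: {-} | 1 pending]
  bind b := (Bool -> c)
step 2: unify c ~ ((Bool -> d) -> ((Bool -> c) -> d))  [subst: {b:=(Bool -> c)} | 0 pending]
  occurs-check fail: c in ((Bool -> d) -> ((Bool -> c) -> d))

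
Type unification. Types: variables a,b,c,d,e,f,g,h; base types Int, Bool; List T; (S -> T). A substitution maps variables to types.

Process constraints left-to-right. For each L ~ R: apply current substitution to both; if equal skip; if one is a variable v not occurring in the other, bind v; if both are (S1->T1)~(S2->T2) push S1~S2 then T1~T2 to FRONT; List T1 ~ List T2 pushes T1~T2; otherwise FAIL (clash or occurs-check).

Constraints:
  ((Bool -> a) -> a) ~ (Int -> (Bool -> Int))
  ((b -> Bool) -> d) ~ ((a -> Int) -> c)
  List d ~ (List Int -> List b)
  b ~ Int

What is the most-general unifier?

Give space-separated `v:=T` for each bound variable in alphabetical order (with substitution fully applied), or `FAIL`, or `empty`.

step 1: unify ((Bool -> a) -> a) ~ (Int -> (Bool -> Int))  [subst: {-} | 3 pending]
  -> decompose arrow: push (Bool -> a)~Int, a~(Bool -> Int)
step 2: unify (Bool -> a) ~ Int  [subst: {-} | 4 pending]
  clash: (Bool -> a) vs Int

Answer: FAIL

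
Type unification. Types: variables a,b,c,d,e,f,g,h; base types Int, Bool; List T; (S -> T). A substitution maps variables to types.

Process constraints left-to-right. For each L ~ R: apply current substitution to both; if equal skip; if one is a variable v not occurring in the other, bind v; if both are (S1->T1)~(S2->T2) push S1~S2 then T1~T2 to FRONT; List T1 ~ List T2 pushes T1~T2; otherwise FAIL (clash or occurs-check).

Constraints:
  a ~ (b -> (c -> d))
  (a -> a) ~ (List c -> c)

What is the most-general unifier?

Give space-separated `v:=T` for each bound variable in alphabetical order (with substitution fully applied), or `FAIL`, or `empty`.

Answer: FAIL

Derivation:
step 1: unify a ~ (b -> (c -> d))  [subst: {-} | 1 pending]
  bind a := (b -> (c -> d))
step 2: unify ((b -> (c -> d)) -> (b -> (c -> d))) ~ (List c -> c)  [subst: {a:=(b -> (c -> d))} | 0 pending]
  -> decompose arrow: push (b -> (c -> d))~List c, (b -> (c -> d))~c
step 3: unify (b -> (c -> d)) ~ List c  [subst: {a:=(b -> (c -> d))} | 1 pending]
  clash: (b -> (c -> d)) vs List c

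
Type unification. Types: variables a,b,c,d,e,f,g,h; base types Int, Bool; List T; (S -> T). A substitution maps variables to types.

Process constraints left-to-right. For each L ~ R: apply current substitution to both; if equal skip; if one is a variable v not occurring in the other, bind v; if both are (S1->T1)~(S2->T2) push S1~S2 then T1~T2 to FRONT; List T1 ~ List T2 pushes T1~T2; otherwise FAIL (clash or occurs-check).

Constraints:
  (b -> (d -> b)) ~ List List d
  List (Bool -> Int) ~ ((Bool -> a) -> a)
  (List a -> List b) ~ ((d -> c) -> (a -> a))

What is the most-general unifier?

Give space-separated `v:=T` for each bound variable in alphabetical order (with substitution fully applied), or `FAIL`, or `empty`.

step 1: unify (b -> (d -> b)) ~ List List d  [subst: {-} | 2 pending]
  clash: (b -> (d -> b)) vs List List d

Answer: FAIL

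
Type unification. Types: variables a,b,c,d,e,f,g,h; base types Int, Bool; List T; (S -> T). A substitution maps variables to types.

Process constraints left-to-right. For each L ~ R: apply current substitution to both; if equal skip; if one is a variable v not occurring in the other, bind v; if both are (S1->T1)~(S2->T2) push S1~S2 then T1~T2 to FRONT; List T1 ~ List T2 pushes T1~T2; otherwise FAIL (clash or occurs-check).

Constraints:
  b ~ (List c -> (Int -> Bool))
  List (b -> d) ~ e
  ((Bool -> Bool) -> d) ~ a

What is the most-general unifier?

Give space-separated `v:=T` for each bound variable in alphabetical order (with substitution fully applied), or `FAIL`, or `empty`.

Answer: a:=((Bool -> Bool) -> d) b:=(List c -> (Int -> Bool)) e:=List ((List c -> (Int -> Bool)) -> d)

Derivation:
step 1: unify b ~ (List c -> (Int -> Bool))  [subst: {-} | 2 pending]
  bind b := (List c -> (Int -> Bool))
step 2: unify List ((List c -> (Int -> Bool)) -> d) ~ e  [subst: {b:=(List c -> (Int -> Bool))} | 1 pending]
  bind e := List ((List c -> (Int -> Bool)) -> d)
step 3: unify ((Bool -> Bool) -> d) ~ a  [subst: {b:=(List c -> (Int -> Bool)), e:=List ((List c -> (Int -> Bool)) -> d)} | 0 pending]
  bind a := ((Bool -> Bool) -> d)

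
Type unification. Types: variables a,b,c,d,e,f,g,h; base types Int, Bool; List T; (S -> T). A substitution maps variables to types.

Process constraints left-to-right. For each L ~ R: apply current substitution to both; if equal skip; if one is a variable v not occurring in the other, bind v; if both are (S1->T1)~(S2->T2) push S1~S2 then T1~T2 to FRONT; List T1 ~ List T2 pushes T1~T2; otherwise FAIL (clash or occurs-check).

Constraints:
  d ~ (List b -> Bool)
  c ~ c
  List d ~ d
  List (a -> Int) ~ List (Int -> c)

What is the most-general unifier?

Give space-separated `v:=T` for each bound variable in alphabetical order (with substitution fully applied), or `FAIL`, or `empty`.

Answer: FAIL

Derivation:
step 1: unify d ~ (List b -> Bool)  [subst: {-} | 3 pending]
  bind d := (List b -> Bool)
step 2: unify c ~ c  [subst: {d:=(List b -> Bool)} | 2 pending]
  -> identical, skip
step 3: unify List (List b -> Bool) ~ (List b -> Bool)  [subst: {d:=(List b -> Bool)} | 1 pending]
  clash: List (List b -> Bool) vs (List b -> Bool)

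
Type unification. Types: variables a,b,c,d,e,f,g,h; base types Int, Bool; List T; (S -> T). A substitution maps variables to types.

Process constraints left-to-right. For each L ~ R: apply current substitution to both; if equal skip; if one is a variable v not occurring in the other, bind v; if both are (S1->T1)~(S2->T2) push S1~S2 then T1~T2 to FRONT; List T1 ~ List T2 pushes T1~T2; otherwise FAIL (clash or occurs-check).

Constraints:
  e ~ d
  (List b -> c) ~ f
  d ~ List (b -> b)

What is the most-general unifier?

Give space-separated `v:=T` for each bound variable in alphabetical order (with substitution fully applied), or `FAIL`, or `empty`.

Answer: d:=List (b -> b) e:=List (b -> b) f:=(List b -> c)

Derivation:
step 1: unify e ~ d  [subst: {-} | 2 pending]
  bind e := d
step 2: unify (List b -> c) ~ f  [subst: {e:=d} | 1 pending]
  bind f := (List b -> c)
step 3: unify d ~ List (b -> b)  [subst: {e:=d, f:=(List b -> c)} | 0 pending]
  bind d := List (b -> b)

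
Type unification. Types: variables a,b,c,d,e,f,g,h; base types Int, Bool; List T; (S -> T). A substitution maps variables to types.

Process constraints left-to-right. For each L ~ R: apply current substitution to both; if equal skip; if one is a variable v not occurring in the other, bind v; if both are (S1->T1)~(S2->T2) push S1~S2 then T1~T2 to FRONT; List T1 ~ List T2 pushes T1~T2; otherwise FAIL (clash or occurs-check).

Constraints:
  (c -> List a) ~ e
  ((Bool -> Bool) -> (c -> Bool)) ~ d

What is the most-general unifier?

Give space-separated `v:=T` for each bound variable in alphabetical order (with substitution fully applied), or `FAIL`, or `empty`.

Answer: d:=((Bool -> Bool) -> (c -> Bool)) e:=(c -> List a)

Derivation:
step 1: unify (c -> List a) ~ e  [subst: {-} | 1 pending]
  bind e := (c -> List a)
step 2: unify ((Bool -> Bool) -> (c -> Bool)) ~ d  [subst: {e:=(c -> List a)} | 0 pending]
  bind d := ((Bool -> Bool) -> (c -> Bool))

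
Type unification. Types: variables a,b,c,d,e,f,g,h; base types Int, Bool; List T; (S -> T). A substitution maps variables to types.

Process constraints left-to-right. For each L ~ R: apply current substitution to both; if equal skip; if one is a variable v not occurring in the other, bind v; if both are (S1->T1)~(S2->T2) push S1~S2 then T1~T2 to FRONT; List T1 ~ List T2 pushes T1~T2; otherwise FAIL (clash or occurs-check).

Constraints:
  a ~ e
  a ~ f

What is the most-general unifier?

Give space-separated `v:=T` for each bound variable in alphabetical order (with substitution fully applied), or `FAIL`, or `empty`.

Answer: a:=f e:=f

Derivation:
step 1: unify a ~ e  [subst: {-} | 1 pending]
  bind a := e
step 2: unify e ~ f  [subst: {a:=e} | 0 pending]
  bind e := f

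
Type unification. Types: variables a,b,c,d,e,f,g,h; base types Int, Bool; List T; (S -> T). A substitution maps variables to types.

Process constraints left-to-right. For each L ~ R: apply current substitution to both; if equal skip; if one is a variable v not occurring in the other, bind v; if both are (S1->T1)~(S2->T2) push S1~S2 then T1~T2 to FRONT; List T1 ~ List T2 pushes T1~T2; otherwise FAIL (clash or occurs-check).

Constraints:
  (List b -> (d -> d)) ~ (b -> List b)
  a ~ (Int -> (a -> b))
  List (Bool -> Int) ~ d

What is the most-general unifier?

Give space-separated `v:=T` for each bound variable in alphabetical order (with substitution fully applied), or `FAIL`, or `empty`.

step 1: unify (List b -> (d -> d)) ~ (b -> List b)  [subst: {-} | 2 pending]
  -> decompose arrow: push List b~b, (d -> d)~List b
step 2: unify List b ~ b  [subst: {-} | 3 pending]
  occurs-check fail

Answer: FAIL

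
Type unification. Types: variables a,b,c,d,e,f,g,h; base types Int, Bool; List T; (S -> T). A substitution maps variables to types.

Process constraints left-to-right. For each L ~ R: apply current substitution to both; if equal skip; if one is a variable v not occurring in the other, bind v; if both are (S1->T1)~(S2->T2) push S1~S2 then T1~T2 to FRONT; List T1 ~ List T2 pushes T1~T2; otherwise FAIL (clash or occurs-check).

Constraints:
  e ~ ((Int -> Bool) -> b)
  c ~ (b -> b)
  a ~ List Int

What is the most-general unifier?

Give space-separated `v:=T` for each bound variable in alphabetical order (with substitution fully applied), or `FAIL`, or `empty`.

Answer: a:=List Int c:=(b -> b) e:=((Int -> Bool) -> b)

Derivation:
step 1: unify e ~ ((Int -> Bool) -> b)  [subst: {-} | 2 pending]
  bind e := ((Int -> Bool) -> b)
step 2: unify c ~ (b -> b)  [subst: {e:=((Int -> Bool) -> b)} | 1 pending]
  bind c := (b -> b)
step 3: unify a ~ List Int  [subst: {e:=((Int -> Bool) -> b), c:=(b -> b)} | 0 pending]
  bind a := List Int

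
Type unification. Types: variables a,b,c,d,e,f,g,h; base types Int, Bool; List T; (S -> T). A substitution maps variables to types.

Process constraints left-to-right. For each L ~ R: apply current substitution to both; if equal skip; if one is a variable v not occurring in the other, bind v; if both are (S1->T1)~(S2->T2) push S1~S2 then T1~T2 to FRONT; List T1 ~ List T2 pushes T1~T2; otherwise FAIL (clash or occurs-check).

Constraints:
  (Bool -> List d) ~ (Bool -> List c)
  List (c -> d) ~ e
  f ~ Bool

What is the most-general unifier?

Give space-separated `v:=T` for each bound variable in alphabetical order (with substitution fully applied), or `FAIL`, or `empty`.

Answer: d:=c e:=List (c -> c) f:=Bool

Derivation:
step 1: unify (Bool -> List d) ~ (Bool -> List c)  [subst: {-} | 2 pending]
  -> decompose arrow: push Bool~Bool, List d~List c
step 2: unify Bool ~ Bool  [subst: {-} | 3 pending]
  -> identical, skip
step 3: unify List d ~ List c  [subst: {-} | 2 pending]
  -> decompose List: push d~c
step 4: unify d ~ c  [subst: {-} | 2 pending]
  bind d := c
step 5: unify List (c -> c) ~ e  [subst: {d:=c} | 1 pending]
  bind e := List (c -> c)
step 6: unify f ~ Bool  [subst: {d:=c, e:=List (c -> c)} | 0 pending]
  bind f := Bool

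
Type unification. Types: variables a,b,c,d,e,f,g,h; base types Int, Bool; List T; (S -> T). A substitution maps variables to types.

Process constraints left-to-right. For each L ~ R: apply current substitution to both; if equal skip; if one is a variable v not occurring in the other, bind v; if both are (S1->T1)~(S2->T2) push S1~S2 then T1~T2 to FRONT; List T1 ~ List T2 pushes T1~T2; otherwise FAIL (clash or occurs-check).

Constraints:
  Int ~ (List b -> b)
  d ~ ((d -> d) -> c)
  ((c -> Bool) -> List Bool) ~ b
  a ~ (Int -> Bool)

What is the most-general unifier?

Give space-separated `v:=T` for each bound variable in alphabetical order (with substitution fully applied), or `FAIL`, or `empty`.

step 1: unify Int ~ (List b -> b)  [subst: {-} | 3 pending]
  clash: Int vs (List b -> b)

Answer: FAIL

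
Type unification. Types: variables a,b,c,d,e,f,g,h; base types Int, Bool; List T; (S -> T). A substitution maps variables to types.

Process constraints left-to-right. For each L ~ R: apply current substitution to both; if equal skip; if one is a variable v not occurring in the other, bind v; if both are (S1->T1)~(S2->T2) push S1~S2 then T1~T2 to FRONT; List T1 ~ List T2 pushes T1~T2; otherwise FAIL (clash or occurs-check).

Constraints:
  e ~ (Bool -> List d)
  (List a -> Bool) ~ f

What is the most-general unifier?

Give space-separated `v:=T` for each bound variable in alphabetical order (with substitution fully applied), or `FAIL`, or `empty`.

step 1: unify e ~ (Bool -> List d)  [subst: {-} | 1 pending]
  bind e := (Bool -> List d)
step 2: unify (List a -> Bool) ~ f  [subst: {e:=(Bool -> List d)} | 0 pending]
  bind f := (List a -> Bool)

Answer: e:=(Bool -> List d) f:=(List a -> Bool)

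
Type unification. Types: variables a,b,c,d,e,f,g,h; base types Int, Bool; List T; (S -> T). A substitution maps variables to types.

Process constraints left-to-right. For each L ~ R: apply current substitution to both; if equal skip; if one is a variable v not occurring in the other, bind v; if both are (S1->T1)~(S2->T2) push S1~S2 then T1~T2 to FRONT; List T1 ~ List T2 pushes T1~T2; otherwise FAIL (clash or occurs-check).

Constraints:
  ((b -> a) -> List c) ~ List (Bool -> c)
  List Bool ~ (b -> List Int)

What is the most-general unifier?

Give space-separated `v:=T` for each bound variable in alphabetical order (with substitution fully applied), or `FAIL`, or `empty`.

step 1: unify ((b -> a) -> List c) ~ List (Bool -> c)  [subst: {-} | 1 pending]
  clash: ((b -> a) -> List c) vs List (Bool -> c)

Answer: FAIL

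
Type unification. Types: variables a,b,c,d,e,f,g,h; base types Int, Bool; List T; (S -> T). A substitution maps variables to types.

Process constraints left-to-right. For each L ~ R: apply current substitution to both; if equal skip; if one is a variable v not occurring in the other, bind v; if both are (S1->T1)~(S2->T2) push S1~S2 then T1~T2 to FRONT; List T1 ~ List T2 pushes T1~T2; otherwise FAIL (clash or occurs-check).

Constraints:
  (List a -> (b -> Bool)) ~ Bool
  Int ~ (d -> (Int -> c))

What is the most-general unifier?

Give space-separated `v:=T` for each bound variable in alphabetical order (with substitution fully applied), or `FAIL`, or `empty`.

step 1: unify (List a -> (b -> Bool)) ~ Bool  [subst: {-} | 1 pending]
  clash: (List a -> (b -> Bool)) vs Bool

Answer: FAIL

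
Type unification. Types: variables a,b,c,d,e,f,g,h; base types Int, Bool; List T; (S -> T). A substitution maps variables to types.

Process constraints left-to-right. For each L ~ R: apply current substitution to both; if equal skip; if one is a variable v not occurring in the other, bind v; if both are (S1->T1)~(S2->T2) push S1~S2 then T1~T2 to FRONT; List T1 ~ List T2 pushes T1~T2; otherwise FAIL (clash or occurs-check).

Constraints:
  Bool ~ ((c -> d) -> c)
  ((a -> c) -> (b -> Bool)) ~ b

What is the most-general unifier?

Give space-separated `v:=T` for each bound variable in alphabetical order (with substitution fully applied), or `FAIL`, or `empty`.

step 1: unify Bool ~ ((c -> d) -> c)  [subst: {-} | 1 pending]
  clash: Bool vs ((c -> d) -> c)

Answer: FAIL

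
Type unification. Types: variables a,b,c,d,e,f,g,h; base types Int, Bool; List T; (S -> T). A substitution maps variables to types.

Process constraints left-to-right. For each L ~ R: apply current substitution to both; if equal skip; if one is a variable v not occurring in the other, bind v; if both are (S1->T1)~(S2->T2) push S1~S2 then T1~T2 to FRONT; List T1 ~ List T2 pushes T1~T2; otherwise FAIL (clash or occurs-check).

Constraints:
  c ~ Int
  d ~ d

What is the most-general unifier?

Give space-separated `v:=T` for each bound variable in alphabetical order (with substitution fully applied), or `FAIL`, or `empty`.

step 1: unify c ~ Int  [subst: {-} | 1 pending]
  bind c := Int
step 2: unify d ~ d  [subst: {c:=Int} | 0 pending]
  -> identical, skip

Answer: c:=Int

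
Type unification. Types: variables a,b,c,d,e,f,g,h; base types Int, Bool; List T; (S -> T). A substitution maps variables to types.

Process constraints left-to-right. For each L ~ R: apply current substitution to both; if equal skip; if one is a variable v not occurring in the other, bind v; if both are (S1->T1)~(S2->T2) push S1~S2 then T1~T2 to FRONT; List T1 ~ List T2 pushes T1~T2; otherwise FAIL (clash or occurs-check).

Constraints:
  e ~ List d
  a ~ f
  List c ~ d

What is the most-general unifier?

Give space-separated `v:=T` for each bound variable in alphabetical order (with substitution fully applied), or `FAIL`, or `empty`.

Answer: a:=f d:=List c e:=List List c

Derivation:
step 1: unify e ~ List d  [subst: {-} | 2 pending]
  bind e := List d
step 2: unify a ~ f  [subst: {e:=List d} | 1 pending]
  bind a := f
step 3: unify List c ~ d  [subst: {e:=List d, a:=f} | 0 pending]
  bind d := List c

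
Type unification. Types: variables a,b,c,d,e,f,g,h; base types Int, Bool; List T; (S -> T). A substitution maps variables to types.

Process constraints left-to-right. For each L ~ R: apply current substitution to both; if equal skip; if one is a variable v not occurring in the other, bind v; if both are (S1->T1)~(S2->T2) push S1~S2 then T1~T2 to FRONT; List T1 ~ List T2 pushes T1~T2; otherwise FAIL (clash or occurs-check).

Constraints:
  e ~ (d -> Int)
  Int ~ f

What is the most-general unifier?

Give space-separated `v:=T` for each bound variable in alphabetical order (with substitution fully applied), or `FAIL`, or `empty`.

Answer: e:=(d -> Int) f:=Int

Derivation:
step 1: unify e ~ (d -> Int)  [subst: {-} | 1 pending]
  bind e := (d -> Int)
step 2: unify Int ~ f  [subst: {e:=(d -> Int)} | 0 pending]
  bind f := Int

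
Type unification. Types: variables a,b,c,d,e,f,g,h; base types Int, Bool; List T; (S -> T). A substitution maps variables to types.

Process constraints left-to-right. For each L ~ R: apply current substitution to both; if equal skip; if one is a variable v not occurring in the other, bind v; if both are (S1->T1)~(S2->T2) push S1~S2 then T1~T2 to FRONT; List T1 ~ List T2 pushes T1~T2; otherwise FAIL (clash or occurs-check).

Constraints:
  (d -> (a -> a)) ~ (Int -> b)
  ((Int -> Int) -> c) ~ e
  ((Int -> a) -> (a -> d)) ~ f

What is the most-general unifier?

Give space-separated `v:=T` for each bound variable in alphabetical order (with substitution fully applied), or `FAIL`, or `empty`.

step 1: unify (d -> (a -> a)) ~ (Int -> b)  [subst: {-} | 2 pending]
  -> decompose arrow: push d~Int, (a -> a)~b
step 2: unify d ~ Int  [subst: {-} | 3 pending]
  bind d := Int
step 3: unify (a -> a) ~ b  [subst: {d:=Int} | 2 pending]
  bind b := (a -> a)
step 4: unify ((Int -> Int) -> c) ~ e  [subst: {d:=Int, b:=(a -> a)} | 1 pending]
  bind e := ((Int -> Int) -> c)
step 5: unify ((Int -> a) -> (a -> Int)) ~ f  [subst: {d:=Int, b:=(a -> a), e:=((Int -> Int) -> c)} | 0 pending]
  bind f := ((Int -> a) -> (a -> Int))

Answer: b:=(a -> a) d:=Int e:=((Int -> Int) -> c) f:=((Int -> a) -> (a -> Int))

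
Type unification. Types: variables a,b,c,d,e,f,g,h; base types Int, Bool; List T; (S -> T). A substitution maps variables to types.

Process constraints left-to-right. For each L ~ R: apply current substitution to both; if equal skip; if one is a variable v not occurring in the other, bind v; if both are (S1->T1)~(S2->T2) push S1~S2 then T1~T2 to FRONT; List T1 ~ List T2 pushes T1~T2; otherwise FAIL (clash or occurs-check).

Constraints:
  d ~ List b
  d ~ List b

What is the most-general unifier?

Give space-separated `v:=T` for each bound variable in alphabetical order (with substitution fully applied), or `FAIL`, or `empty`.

Answer: d:=List b

Derivation:
step 1: unify d ~ List b  [subst: {-} | 1 pending]
  bind d := List b
step 2: unify List b ~ List b  [subst: {d:=List b} | 0 pending]
  -> identical, skip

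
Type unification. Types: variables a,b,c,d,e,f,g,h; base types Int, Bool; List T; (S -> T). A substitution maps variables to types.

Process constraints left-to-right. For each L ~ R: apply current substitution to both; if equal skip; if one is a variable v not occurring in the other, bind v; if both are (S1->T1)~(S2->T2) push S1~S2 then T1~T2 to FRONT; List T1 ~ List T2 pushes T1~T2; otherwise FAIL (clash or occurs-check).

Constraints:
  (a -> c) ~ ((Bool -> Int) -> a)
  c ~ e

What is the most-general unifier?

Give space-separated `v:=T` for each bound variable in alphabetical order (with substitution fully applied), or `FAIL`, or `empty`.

step 1: unify (a -> c) ~ ((Bool -> Int) -> a)  [subst: {-} | 1 pending]
  -> decompose arrow: push a~(Bool -> Int), c~a
step 2: unify a ~ (Bool -> Int)  [subst: {-} | 2 pending]
  bind a := (Bool -> Int)
step 3: unify c ~ (Bool -> Int)  [subst: {a:=(Bool -> Int)} | 1 pending]
  bind c := (Bool -> Int)
step 4: unify (Bool -> Int) ~ e  [subst: {a:=(Bool -> Int), c:=(Bool -> Int)} | 0 pending]
  bind e := (Bool -> Int)

Answer: a:=(Bool -> Int) c:=(Bool -> Int) e:=(Bool -> Int)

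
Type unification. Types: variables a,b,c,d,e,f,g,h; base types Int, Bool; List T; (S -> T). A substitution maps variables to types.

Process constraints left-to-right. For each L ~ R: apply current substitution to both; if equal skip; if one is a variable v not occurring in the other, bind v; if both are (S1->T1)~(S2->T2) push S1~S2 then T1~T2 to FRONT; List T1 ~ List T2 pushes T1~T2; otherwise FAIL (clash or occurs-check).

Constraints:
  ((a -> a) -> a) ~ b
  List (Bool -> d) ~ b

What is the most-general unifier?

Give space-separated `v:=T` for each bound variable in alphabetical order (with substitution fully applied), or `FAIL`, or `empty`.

Answer: FAIL

Derivation:
step 1: unify ((a -> a) -> a) ~ b  [subst: {-} | 1 pending]
  bind b := ((a -> a) -> a)
step 2: unify List (Bool -> d) ~ ((a -> a) -> a)  [subst: {b:=((a -> a) -> a)} | 0 pending]
  clash: List (Bool -> d) vs ((a -> a) -> a)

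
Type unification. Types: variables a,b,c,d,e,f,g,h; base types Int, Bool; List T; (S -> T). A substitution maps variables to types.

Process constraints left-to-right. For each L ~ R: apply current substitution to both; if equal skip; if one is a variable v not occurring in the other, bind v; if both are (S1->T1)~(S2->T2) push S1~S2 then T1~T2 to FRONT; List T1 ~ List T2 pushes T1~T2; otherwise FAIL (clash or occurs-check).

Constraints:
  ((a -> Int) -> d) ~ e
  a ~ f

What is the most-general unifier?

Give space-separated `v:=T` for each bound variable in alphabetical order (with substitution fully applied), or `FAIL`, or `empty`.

step 1: unify ((a -> Int) -> d) ~ e  [subst: {-} | 1 pending]
  bind e := ((a -> Int) -> d)
step 2: unify a ~ f  [subst: {e:=((a -> Int) -> d)} | 0 pending]
  bind a := f

Answer: a:=f e:=((f -> Int) -> d)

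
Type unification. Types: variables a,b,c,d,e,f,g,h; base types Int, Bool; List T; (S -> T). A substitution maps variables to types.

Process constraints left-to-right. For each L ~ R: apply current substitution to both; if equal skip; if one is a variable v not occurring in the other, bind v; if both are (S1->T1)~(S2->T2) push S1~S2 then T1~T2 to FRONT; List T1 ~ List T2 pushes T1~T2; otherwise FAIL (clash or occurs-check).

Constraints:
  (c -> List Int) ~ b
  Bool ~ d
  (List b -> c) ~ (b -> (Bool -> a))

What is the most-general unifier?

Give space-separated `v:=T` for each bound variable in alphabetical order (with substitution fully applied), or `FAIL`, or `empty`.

Answer: FAIL

Derivation:
step 1: unify (c -> List Int) ~ b  [subst: {-} | 2 pending]
  bind b := (c -> List Int)
step 2: unify Bool ~ d  [subst: {b:=(c -> List Int)} | 1 pending]
  bind d := Bool
step 3: unify (List (c -> List Int) -> c) ~ ((c -> List Int) -> (Bool -> a))  [subst: {b:=(c -> List Int), d:=Bool} | 0 pending]
  -> decompose arrow: push List (c -> List Int)~(c -> List Int), c~(Bool -> a)
step 4: unify List (c -> List Int) ~ (c -> List Int)  [subst: {b:=(c -> List Int), d:=Bool} | 1 pending]
  clash: List (c -> List Int) vs (c -> List Int)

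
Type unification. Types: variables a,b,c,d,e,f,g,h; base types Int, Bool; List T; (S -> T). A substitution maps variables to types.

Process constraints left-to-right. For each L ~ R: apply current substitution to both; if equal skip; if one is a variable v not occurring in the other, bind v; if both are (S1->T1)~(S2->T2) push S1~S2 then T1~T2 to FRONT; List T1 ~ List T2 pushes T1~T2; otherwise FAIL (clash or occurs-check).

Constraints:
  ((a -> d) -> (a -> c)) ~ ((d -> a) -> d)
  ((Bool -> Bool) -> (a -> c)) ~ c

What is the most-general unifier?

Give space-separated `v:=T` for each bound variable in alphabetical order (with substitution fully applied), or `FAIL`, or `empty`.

step 1: unify ((a -> d) -> (a -> c)) ~ ((d -> a) -> d)  [subst: {-} | 1 pending]
  -> decompose arrow: push (a -> d)~(d -> a), (a -> c)~d
step 2: unify (a -> d) ~ (d -> a)  [subst: {-} | 2 pending]
  -> decompose arrow: push a~d, d~a
step 3: unify a ~ d  [subst: {-} | 3 pending]
  bind a := d
step 4: unify d ~ d  [subst: {a:=d} | 2 pending]
  -> identical, skip
step 5: unify (d -> c) ~ d  [subst: {a:=d} | 1 pending]
  occurs-check fail

Answer: FAIL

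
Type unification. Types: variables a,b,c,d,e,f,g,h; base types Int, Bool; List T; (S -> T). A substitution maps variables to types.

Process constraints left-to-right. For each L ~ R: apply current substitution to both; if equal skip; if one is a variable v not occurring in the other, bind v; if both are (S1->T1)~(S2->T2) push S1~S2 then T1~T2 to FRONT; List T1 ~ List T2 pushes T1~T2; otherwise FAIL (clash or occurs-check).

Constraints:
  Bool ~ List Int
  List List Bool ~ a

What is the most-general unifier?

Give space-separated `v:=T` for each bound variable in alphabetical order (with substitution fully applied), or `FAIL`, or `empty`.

Answer: FAIL

Derivation:
step 1: unify Bool ~ List Int  [subst: {-} | 1 pending]
  clash: Bool vs List Int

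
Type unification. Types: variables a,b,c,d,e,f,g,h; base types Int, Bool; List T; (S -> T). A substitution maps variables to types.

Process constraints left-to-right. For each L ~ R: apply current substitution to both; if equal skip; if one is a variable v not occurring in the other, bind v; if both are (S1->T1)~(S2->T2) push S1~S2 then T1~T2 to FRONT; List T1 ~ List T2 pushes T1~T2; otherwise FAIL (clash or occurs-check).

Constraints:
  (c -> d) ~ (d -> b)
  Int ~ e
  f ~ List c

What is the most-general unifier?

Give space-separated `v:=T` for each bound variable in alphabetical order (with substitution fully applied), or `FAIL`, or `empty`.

Answer: c:=b d:=b e:=Int f:=List b

Derivation:
step 1: unify (c -> d) ~ (d -> b)  [subst: {-} | 2 pending]
  -> decompose arrow: push c~d, d~b
step 2: unify c ~ d  [subst: {-} | 3 pending]
  bind c := d
step 3: unify d ~ b  [subst: {c:=d} | 2 pending]
  bind d := b
step 4: unify Int ~ e  [subst: {c:=d, d:=b} | 1 pending]
  bind e := Int
step 5: unify f ~ List b  [subst: {c:=d, d:=b, e:=Int} | 0 pending]
  bind f := List b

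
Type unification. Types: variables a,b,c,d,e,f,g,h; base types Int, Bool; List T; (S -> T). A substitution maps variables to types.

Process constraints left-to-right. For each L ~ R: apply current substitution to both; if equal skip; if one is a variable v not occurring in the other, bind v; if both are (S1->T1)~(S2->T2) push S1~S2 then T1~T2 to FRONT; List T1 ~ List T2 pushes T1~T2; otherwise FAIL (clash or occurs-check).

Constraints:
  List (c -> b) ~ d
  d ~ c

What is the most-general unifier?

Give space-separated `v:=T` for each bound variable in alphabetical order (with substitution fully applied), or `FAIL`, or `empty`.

step 1: unify List (c -> b) ~ d  [subst: {-} | 1 pending]
  bind d := List (c -> b)
step 2: unify List (c -> b) ~ c  [subst: {d:=List (c -> b)} | 0 pending]
  occurs-check fail

Answer: FAIL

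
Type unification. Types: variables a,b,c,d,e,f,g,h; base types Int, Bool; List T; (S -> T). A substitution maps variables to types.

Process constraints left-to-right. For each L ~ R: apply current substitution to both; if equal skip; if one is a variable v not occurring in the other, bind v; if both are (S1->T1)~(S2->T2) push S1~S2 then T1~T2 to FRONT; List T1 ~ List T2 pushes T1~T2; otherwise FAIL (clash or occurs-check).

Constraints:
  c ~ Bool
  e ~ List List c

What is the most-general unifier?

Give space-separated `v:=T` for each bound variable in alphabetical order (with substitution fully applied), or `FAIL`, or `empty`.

step 1: unify c ~ Bool  [subst: {-} | 1 pending]
  bind c := Bool
step 2: unify e ~ List List Bool  [subst: {c:=Bool} | 0 pending]
  bind e := List List Bool

Answer: c:=Bool e:=List List Bool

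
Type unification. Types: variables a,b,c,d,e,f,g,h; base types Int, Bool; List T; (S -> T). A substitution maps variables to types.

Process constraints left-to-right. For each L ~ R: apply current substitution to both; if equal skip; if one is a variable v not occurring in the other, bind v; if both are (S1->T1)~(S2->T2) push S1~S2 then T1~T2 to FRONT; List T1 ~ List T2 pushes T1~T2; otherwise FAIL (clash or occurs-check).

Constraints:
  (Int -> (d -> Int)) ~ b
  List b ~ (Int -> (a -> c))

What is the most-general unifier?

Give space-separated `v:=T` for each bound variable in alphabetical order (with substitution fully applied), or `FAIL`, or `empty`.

Answer: FAIL

Derivation:
step 1: unify (Int -> (d -> Int)) ~ b  [subst: {-} | 1 pending]
  bind b := (Int -> (d -> Int))
step 2: unify List (Int -> (d -> Int)) ~ (Int -> (a -> c))  [subst: {b:=(Int -> (d -> Int))} | 0 pending]
  clash: List (Int -> (d -> Int)) vs (Int -> (a -> c))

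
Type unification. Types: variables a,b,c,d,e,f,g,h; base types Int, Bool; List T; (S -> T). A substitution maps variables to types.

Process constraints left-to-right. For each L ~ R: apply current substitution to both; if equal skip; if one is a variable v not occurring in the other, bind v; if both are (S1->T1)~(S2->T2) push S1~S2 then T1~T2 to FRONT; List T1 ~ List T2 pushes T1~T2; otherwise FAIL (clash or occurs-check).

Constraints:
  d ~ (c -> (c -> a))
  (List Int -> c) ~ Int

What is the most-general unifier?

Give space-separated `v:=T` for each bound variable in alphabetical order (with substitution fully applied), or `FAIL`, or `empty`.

Answer: FAIL

Derivation:
step 1: unify d ~ (c -> (c -> a))  [subst: {-} | 1 pending]
  bind d := (c -> (c -> a))
step 2: unify (List Int -> c) ~ Int  [subst: {d:=(c -> (c -> a))} | 0 pending]
  clash: (List Int -> c) vs Int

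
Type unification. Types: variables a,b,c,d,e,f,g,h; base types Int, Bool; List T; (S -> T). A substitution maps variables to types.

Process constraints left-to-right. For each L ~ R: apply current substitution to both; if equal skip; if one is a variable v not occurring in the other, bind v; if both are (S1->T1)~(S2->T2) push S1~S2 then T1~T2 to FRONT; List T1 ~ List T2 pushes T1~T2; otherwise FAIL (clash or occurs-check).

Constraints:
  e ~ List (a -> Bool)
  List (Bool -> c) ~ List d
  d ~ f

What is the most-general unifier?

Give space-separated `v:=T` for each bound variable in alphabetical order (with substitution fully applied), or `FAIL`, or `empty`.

Answer: d:=(Bool -> c) e:=List (a -> Bool) f:=(Bool -> c)

Derivation:
step 1: unify e ~ List (a -> Bool)  [subst: {-} | 2 pending]
  bind e := List (a -> Bool)
step 2: unify List (Bool -> c) ~ List d  [subst: {e:=List (a -> Bool)} | 1 pending]
  -> decompose List: push (Bool -> c)~d
step 3: unify (Bool -> c) ~ d  [subst: {e:=List (a -> Bool)} | 1 pending]
  bind d := (Bool -> c)
step 4: unify (Bool -> c) ~ f  [subst: {e:=List (a -> Bool), d:=(Bool -> c)} | 0 pending]
  bind f := (Bool -> c)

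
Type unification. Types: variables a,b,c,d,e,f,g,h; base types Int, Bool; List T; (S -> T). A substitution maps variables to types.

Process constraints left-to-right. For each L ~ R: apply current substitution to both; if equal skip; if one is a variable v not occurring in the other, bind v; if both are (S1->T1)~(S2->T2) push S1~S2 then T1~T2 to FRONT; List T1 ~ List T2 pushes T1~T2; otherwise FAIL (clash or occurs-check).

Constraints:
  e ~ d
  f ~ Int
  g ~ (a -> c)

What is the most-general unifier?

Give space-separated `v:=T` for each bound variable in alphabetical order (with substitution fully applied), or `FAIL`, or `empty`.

Answer: e:=d f:=Int g:=(a -> c)

Derivation:
step 1: unify e ~ d  [subst: {-} | 2 pending]
  bind e := d
step 2: unify f ~ Int  [subst: {e:=d} | 1 pending]
  bind f := Int
step 3: unify g ~ (a -> c)  [subst: {e:=d, f:=Int} | 0 pending]
  bind g := (a -> c)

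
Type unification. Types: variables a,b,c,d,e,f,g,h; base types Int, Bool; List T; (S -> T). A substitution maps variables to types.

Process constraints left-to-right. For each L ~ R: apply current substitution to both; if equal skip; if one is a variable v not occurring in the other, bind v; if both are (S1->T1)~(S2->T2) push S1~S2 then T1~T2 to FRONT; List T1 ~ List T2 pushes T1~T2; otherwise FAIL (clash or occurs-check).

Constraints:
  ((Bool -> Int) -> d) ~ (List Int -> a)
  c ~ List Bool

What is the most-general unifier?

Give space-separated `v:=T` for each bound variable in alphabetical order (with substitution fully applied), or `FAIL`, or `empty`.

Answer: FAIL

Derivation:
step 1: unify ((Bool -> Int) -> d) ~ (List Int -> a)  [subst: {-} | 1 pending]
  -> decompose arrow: push (Bool -> Int)~List Int, d~a
step 2: unify (Bool -> Int) ~ List Int  [subst: {-} | 2 pending]
  clash: (Bool -> Int) vs List Int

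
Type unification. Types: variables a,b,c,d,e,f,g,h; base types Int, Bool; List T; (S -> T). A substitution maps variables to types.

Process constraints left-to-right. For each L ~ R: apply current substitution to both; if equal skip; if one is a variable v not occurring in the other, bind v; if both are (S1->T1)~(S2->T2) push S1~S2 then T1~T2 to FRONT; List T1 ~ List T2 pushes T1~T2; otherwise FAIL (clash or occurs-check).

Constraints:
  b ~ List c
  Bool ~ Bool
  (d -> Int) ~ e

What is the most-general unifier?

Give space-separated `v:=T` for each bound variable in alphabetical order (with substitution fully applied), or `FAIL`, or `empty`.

Answer: b:=List c e:=(d -> Int)

Derivation:
step 1: unify b ~ List c  [subst: {-} | 2 pending]
  bind b := List c
step 2: unify Bool ~ Bool  [subst: {b:=List c} | 1 pending]
  -> identical, skip
step 3: unify (d -> Int) ~ e  [subst: {b:=List c} | 0 pending]
  bind e := (d -> Int)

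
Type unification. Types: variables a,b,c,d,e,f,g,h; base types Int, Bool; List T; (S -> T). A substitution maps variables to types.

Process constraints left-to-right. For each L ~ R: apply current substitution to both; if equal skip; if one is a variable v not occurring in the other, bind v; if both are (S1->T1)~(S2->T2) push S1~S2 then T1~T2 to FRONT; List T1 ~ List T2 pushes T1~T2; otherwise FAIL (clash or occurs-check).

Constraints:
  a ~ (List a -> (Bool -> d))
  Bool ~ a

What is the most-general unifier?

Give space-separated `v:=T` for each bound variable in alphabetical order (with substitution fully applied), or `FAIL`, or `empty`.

Answer: FAIL

Derivation:
step 1: unify a ~ (List a -> (Bool -> d))  [subst: {-} | 1 pending]
  occurs-check fail: a in (List a -> (Bool -> d))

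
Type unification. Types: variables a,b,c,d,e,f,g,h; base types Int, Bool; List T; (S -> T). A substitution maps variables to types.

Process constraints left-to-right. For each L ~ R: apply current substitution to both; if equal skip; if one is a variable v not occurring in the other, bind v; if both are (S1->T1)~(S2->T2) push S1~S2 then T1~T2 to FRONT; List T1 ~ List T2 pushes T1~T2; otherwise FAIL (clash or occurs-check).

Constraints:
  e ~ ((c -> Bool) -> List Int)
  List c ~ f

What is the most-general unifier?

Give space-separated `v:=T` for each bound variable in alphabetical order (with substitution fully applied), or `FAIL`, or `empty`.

step 1: unify e ~ ((c -> Bool) -> List Int)  [subst: {-} | 1 pending]
  bind e := ((c -> Bool) -> List Int)
step 2: unify List c ~ f  [subst: {e:=((c -> Bool) -> List Int)} | 0 pending]
  bind f := List c

Answer: e:=((c -> Bool) -> List Int) f:=List c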